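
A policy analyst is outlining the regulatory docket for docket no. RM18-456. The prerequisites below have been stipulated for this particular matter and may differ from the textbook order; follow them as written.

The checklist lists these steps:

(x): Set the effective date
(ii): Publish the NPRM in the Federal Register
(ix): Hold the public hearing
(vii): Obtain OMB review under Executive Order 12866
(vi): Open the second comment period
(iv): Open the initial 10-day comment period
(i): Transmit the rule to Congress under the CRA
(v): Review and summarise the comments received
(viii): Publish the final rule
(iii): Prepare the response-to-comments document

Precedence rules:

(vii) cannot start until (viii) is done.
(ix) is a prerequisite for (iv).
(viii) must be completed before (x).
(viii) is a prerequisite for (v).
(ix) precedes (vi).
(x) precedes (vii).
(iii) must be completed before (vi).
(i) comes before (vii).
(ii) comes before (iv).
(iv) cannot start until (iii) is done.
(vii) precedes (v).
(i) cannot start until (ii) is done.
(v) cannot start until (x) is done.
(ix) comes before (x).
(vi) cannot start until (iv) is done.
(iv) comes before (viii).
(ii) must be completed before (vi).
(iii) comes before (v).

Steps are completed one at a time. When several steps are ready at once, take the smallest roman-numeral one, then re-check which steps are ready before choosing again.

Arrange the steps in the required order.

(ii), (iii) and (ix) have no prerequisites; (ii) has the earlier label, so (ii) is first.
Now (i), (iii) and (ix) have their prerequisites met. (i) has the earlier label, so (i) next.
Now (iii) and (ix) have their prerequisites met. (iii) has the earlier label, so (iii) next.
That leaves (ix) as the only ready step → (ix).
(iv) is the only step now ready → (iv).
Ready: (vi) and (viii). (vi) has the earlier label → (vi).
That leaves (viii) as the only ready step → (viii).
That leaves (x) as the only ready step → (x).
(vii) needed (i), (viii) and (x), now all done → (vii).
(v) needed (iii), (vii), (viii) and (x), now all done → (v).

(ii), (i), (iii), (ix), (iv), (vi), (viii), (x), (vii), (v)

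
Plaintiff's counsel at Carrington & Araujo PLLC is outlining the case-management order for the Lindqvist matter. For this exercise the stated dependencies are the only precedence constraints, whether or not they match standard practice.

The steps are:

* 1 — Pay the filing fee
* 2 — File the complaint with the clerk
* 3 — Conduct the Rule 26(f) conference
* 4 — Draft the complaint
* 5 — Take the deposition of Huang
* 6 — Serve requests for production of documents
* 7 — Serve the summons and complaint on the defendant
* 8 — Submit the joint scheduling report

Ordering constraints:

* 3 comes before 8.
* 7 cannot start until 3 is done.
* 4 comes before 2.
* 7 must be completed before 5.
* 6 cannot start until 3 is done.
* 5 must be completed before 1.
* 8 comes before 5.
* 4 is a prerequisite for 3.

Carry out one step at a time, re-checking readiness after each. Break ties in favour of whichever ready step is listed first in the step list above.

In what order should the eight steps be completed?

4 is the only step with nothing outstanding, so it goes first.
2 and 3 are both available; 2 is listed earlier → 2.
3 is the only step now ready → 3.
Ready: 6, 7 and 8. 6 is listed earlier → 6.
Ready: 7 and 8. 7 is listed earlier → 7.
8 is the only step now ready → 8.
5 needed 7 and 8, now all done → 5.
That leaves 1 as the only ready step → 1.

4 → 2 → 3 → 6 → 7 → 8 → 5 → 1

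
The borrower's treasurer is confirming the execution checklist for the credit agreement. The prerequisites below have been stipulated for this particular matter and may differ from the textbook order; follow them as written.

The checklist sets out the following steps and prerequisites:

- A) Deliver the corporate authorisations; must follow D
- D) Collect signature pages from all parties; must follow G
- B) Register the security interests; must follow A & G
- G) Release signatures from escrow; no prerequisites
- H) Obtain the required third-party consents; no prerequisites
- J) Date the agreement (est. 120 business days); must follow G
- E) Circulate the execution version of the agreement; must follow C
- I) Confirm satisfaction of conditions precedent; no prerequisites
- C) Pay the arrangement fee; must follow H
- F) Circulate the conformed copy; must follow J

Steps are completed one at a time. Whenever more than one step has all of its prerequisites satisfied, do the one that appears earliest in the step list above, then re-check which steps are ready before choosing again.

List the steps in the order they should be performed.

G, H and I have no prerequisites; G is listed earlier, so G is first.
D and J now also ready, so the ready set is {D, H, J, I}; D is listed earlier → D.
A now also ready, so the ready set is {A, H, J, I}; A is listed earlier → A.
B now also ready, so the ready set is {B, H, J, I}; B is listed earlier → B.
H, J and I are all available; H is listed earlier → H.
C now also ready, so the ready set is {J, I, C}; J is listed earlier → J.
F now also ready, so the ready set is {I, C, F}; I is listed earlier → I.
Now C and F have their prerequisites met. C is listed earlier, so C next.
Now E and F have their prerequisites met. E is listed earlier, so E next.
F needed J, now all done → F.

G, D, A, B, H, J, I, C, E, F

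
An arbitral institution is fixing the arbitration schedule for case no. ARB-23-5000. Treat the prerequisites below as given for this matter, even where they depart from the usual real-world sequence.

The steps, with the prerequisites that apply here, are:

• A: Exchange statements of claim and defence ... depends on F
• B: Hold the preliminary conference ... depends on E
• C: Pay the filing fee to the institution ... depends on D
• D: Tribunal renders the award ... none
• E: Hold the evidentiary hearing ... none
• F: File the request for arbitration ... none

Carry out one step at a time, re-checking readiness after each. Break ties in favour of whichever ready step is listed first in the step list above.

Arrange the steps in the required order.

Nothing is required for D, E and F. D is listed earlier → D first.
Ready: C, E and F. C is listed earlier → C.
Now E and F have their prerequisites met. E is listed earlier, so E next.
Ready: B and F. B is listed earlier → B.
F is the only step now ready → F.
Next only A has its prerequisites met → A.

D C E B F A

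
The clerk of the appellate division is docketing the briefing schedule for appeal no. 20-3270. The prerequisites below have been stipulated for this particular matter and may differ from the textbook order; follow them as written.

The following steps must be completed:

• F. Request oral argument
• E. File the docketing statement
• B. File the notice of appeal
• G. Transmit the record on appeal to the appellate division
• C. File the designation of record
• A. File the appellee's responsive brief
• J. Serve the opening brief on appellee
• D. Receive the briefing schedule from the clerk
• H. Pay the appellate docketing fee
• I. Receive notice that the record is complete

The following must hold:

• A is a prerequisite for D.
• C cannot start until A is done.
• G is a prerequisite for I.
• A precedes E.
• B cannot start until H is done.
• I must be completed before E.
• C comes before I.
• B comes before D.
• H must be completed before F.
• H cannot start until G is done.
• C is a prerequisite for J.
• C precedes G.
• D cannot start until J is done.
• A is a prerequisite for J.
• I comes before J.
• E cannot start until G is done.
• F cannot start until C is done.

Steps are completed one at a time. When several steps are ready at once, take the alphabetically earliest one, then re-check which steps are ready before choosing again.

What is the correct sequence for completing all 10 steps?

A, C, G, H, B, F, I, E, J, D

A has no prerequisites → A first.
C needed A, now all done → C.
G is the only step now ready → G.
Ready: H and I. H has the earlier label → H.
Now B, F and I have their prerequisites met. B has the earlier label, so B next.
Now F and I have their prerequisites met. F has the earlier label, so F next.
I needed C and G, now all done → I.
E and J are both available; E has the earlier label → E.
J is the only step now ready → J.
That leaves D as the only ready step → D.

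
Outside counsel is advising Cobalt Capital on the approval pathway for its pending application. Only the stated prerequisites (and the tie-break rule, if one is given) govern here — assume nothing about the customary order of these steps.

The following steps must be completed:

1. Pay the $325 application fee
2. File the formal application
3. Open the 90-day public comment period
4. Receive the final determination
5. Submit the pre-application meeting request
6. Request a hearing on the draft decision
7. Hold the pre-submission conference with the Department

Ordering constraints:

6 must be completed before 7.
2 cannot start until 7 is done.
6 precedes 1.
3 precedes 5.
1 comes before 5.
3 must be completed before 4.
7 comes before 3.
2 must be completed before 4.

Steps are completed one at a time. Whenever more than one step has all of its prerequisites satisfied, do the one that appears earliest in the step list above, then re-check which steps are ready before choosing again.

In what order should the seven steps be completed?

6 → 1 → 7 → 2 → 3 → 4 → 5

Only 6 has no prerequisites, so it is first.
1 and 7 are both available; 1 is listed earlier → 1.
7 needed 6, now all done → 7.
Now 2 and 3 have their prerequisites met. 2 is listed earlier, so 2 next.
3 needed 7, now all done → 3.
4 and 5 are both available; 4 is listed earlier → 4.
5 needed 1 and 3, now all done → 5.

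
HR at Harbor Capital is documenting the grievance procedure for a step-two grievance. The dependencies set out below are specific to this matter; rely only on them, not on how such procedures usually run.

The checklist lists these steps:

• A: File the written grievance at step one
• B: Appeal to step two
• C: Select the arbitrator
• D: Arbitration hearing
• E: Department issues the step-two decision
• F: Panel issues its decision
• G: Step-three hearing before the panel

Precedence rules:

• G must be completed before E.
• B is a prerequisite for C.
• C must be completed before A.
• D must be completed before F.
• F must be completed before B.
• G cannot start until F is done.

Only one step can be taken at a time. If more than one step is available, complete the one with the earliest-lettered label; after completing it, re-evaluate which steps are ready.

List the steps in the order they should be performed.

D F B C A G E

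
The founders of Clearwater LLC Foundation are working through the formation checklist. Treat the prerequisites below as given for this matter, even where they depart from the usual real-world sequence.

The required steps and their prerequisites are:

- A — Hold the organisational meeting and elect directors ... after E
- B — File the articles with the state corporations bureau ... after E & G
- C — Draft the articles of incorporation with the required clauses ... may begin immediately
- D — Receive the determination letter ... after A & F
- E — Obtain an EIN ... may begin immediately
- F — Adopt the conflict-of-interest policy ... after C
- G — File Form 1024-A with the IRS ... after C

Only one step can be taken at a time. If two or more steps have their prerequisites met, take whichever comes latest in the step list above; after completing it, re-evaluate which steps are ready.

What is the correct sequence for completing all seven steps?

E, C, G, F, B, A, D

E and C have no prerequisites; E is listed later, so E is first.
Now C and A have their prerequisites met. C is listed later, so C next.
Ready: G, F and A. G is listed later → G.
Now F, B and A have their prerequisites met. F is listed later, so F next.
B and A are both available; B is listed later → B.
That leaves A as the only ready step → A.
D needed F and A, now all done → D.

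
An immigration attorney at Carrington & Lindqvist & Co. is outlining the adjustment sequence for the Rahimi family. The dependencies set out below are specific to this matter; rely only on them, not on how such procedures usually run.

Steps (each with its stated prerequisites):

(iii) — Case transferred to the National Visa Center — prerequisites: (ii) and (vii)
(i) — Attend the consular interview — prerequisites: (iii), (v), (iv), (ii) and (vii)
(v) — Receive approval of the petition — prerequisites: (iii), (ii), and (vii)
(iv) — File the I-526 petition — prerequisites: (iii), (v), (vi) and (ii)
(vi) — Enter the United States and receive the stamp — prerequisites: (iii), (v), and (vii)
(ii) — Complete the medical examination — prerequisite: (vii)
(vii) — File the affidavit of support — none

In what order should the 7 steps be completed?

(vii), (ii), (iii), (v), (vi), (iv), (i)

Only (vii) has no prerequisites, so it is first.
That leaves (ii) as the only ready step → (ii).
(iii) is the only step now ready → (iii).
(v) is the only step now ready → (v).
(vi) needed (iii), (v) and (vii), now all done → (vi).
That leaves (iv) as the only ready step → (iv).
(i) needed (iii), (v), (iv), (ii) and (vii), now all done → (i).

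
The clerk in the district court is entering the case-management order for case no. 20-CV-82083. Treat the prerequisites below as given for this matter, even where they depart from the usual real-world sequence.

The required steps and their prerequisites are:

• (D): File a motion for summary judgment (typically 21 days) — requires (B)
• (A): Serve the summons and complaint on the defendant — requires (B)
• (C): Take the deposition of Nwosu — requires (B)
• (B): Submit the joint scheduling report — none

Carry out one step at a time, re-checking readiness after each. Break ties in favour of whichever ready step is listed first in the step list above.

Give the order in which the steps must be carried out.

(B) (D) (A) (C)

(B) is the only step with nothing outstanding, so it goes first.
Now (D), (A) and (C) have their prerequisites met. (D) is listed earlier, so (D) next.
Ready: (A) and (C). (A) is listed earlier → (A).
(C) is the only step now ready → (C).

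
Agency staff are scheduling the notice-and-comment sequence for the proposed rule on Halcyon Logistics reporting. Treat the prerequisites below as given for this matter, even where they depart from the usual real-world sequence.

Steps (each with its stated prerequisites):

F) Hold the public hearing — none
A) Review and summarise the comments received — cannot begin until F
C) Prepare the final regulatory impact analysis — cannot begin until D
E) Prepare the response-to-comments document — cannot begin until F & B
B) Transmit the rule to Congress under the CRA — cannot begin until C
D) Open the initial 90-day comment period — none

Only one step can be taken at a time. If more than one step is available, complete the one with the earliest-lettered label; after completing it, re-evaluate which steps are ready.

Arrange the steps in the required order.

Nothing is required for D and F. D has the earlier label → D first.
Ready: C and F. C has the earlier label → C.
B and F are both available; B has the earlier label → B.
Next only F has its prerequisites met → F.
A and E are both available; A has the earlier label → A.
E needed B and F, now all done → E.

D, C, B, F, A, E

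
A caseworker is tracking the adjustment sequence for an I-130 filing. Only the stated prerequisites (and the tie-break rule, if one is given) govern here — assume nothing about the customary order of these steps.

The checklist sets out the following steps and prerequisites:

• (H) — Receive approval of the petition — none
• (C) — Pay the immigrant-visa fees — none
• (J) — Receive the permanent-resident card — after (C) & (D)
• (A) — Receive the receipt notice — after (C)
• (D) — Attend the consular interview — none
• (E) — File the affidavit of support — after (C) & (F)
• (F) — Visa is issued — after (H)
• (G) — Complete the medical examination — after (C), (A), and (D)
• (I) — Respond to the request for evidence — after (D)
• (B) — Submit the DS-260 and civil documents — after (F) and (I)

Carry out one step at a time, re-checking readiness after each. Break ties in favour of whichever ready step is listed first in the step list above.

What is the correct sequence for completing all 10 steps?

(H), (C), (A), (D), (J), (F), (E), (G), (I), (B)

Nothing is required for (H), (C) and (D). (H) is listed earlier → (H) first.
(C), (D) and (F) are all available; (C) is listed earlier → (C).
Ready: (A), (D) and (F). (A) is listed earlier → (A).
Ready: (D) and (F). (D) is listed earlier → (D).
(J), (G) and (I) now also ready, so the ready set is {(J), (F), (G), (I)}; (J) is listed earlier → (J).
Ready: (F), (G) and (I). (F) is listed earlier → (F).
Ready: (E), (G) and (I). (E) is listed earlier → (E).
(G) and (I) are both available; (G) is listed earlier → (G).
(I) needed (D), now all done → (I).
(B) needed (F) and (I), now all done → (B).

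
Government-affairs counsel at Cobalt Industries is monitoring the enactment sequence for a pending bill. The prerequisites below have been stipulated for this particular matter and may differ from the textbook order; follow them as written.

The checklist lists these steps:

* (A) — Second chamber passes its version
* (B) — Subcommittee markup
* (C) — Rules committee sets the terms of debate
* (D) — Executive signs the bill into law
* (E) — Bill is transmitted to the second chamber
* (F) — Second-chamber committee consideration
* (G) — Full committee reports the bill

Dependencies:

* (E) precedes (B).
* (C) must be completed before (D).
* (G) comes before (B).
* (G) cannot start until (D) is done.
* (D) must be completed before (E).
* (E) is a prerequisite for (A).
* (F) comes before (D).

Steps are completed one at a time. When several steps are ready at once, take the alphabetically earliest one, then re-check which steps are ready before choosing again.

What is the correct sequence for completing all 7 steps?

Nothing is required for (C) and (F). (C) has the earlier label → (C) first.
(F) is the only step now ready → (F).
That leaves (D) as the only ready step → (D).
Ready: (E) and (G). (E) has the earlier label → (E).
(A) now also ready, so the ready set is {(A), (G)}; (A) has the earlier label → (A).
(G) is the only step now ready → (G).
Next only (B) has its prerequisites met → (B).

(C), (F), (D), (E), (A), (G), (B)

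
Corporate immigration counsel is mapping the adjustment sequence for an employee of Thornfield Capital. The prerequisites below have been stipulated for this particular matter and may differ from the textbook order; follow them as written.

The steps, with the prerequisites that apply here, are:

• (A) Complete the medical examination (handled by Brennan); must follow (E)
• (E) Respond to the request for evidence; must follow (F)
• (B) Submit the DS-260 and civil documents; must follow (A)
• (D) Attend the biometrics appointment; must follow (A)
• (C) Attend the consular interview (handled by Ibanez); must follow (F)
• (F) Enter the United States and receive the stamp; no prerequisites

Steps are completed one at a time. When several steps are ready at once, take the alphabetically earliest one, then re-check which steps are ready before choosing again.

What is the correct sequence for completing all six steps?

(F) is the only step with nothing outstanding, so it goes first.
Ready: (C) and (E). (C) has the earlier label → (C).
(E) is the only step now ready → (E).
Next only (A) has its prerequisites met → (A).
Ready: (B) and (D). (B) has the earlier label → (B).
(D) needed (A), now all done → (D).

(F) → (C) → (E) → (A) → (B) → (D)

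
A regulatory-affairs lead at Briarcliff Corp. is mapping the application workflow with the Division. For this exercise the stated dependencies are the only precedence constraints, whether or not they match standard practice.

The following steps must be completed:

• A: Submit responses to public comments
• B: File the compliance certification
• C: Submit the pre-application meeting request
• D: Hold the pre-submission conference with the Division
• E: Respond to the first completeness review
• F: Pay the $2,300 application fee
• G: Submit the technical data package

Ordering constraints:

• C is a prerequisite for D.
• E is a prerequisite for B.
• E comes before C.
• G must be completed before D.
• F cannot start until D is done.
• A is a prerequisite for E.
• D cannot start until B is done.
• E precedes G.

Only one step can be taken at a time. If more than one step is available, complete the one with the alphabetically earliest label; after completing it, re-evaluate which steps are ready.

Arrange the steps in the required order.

A → E → B → C → G → D → F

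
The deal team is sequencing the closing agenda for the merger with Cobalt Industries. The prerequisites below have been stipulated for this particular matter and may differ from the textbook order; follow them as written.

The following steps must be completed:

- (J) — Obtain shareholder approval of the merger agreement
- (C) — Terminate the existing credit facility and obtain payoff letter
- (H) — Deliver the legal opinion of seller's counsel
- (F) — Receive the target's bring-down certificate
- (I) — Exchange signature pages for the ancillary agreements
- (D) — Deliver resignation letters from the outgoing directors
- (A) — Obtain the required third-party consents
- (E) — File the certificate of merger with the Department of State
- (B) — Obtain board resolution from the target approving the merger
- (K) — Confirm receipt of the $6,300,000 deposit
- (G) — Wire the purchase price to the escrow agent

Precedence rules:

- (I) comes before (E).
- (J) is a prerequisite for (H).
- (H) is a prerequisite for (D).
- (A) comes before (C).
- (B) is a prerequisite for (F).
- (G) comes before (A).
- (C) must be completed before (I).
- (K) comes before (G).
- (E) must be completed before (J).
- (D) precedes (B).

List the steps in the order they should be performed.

(K) → (G) → (A) → (C) → (I) → (E) → (J) → (H) → (D) → (B) → (F)

Only (K) has no prerequisites, so it is first.
(G) needed (K), now all done → (G).
(A) needed (G), now all done → (A).
That leaves (C) as the only ready step → (C).
(I) needed (C), now all done → (I).
(E) needed (I), now all done → (E).
(J) needed (E), now all done → (J).
(H) needed (J), now all done → (H).
(D) needed (H), now all done → (D).
Next only (B) has its prerequisites met → (B).
(F) is the only step now ready → (F).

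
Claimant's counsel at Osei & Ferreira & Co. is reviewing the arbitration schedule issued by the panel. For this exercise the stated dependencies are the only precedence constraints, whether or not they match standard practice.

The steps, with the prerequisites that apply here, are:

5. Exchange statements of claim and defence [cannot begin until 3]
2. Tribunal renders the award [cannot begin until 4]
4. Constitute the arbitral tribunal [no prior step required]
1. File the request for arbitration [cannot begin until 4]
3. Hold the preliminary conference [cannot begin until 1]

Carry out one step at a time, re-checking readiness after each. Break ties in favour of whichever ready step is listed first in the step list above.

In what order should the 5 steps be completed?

4, 2, 1, 3, 5

4 has no prerequisites → 4 first.
2 and 1 are both available; 2 is listed earlier → 2.
That leaves 1 as the only ready step → 1.
That leaves 3 as the only ready step → 3.
Next only 5 has its prerequisites met → 5.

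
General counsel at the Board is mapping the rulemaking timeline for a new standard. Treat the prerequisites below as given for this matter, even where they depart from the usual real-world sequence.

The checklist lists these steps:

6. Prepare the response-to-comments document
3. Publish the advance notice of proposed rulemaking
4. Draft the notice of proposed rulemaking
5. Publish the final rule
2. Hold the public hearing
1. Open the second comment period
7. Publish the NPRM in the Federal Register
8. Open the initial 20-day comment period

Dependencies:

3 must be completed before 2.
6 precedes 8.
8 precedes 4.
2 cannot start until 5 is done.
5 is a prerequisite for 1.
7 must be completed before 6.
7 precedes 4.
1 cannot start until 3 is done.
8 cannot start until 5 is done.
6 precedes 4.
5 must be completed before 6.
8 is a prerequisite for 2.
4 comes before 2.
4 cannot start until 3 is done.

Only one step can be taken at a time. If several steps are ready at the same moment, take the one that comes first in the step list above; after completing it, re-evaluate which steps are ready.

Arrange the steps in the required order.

3 → 5 → 1 → 7 → 6 → 8 → 4 → 2

3, 5 and 7 have no prerequisites; 3 is listed earlier, so 3 is first.
5 and 7 are both available; 5 is listed earlier → 5.
Ready: 1 and 7. 1 is listed earlier → 1.
Next only 7 has its prerequisites met → 7.
6 needed 5 and 7, now all done → 6.
8 needed 6 and 5, now all done → 8.
4 needed 6, 3, 7 and 8, now all done → 4.
2 needed 3, 4, 5 and 8, now all done → 2.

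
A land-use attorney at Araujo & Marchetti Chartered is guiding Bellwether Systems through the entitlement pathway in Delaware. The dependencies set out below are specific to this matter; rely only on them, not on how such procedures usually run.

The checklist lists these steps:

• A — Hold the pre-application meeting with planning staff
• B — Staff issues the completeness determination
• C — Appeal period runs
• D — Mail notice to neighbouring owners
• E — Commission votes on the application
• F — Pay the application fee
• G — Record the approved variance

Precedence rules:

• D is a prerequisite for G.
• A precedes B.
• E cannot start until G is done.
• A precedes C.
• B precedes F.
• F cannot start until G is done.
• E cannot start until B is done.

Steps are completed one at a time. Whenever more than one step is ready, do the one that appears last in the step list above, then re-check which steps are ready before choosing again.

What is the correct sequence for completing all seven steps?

Nothing is required for D and A. D is listed later → D first.
G and A are both available; G is listed later → G.
That leaves A as the only ready step → A.
Ready: C and B. C is listed later → C.
B needed A, now all done → B.
Ready: F and E. F is listed later → F.
E is the only step now ready → E.

D, G, A, C, B, F, E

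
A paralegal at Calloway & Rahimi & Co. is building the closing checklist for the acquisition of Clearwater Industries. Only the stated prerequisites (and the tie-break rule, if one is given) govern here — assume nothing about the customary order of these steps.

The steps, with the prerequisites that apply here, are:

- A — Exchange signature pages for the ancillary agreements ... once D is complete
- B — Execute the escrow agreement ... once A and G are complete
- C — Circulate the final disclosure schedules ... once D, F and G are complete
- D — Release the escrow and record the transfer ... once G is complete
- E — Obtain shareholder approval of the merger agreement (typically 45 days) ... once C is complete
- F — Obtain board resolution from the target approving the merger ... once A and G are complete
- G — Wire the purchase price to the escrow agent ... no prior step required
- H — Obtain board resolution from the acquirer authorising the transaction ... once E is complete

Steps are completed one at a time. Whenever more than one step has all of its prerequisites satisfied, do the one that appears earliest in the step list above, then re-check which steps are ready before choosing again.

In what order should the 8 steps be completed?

G is the only step with nothing outstanding, so it goes first.
D needed G, now all done → D.
Next only A has its prerequisites met → A.
Now B and F have their prerequisites met. B is listed earlier, so B next.
F needed A and G, now all done → F.
C needed D, F and G, now all done → C.
E needed C, now all done → E.
H needed E, now all done → H.

G D A B F C E H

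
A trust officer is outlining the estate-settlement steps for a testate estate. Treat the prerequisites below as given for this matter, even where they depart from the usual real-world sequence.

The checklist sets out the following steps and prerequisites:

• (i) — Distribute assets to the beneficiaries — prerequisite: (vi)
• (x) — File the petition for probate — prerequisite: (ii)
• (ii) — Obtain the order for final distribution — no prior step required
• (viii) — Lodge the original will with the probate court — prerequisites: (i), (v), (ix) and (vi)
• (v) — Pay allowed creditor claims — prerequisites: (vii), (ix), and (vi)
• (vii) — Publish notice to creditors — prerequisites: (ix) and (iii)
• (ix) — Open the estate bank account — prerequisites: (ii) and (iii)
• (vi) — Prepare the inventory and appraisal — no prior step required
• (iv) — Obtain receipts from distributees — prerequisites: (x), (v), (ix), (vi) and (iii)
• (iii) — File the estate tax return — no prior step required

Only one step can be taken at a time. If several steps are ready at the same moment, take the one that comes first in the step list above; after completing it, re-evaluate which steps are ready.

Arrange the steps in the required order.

Nothing is required for (ii), (vi) and (iii). (ii) is listed earlier → (ii) first.
Ready: (x), (vi) and (iii). (x) is listed earlier → (x).
Ready: (vi) and (iii). (vi) is listed earlier → (vi).
(i) now also ready, so the ready set is {(i), (iii)}; (i) is listed earlier → (i).
Next only (iii) has its prerequisites met → (iii).
(ix) needed (ii) and (iii), now all done → (ix).
(vii) needed (ix) and (iii), now all done → (vii).
(v) is the only step now ready → (v).
Ready: (viii) and (iv). (viii) is listed earlier → (viii).
(iv) needed (x), (v), (ix), (vi) and (iii), now all done → (iv).

(ii), (x), (vi), (i), (iii), (ix), (vii), (v), (viii), (iv)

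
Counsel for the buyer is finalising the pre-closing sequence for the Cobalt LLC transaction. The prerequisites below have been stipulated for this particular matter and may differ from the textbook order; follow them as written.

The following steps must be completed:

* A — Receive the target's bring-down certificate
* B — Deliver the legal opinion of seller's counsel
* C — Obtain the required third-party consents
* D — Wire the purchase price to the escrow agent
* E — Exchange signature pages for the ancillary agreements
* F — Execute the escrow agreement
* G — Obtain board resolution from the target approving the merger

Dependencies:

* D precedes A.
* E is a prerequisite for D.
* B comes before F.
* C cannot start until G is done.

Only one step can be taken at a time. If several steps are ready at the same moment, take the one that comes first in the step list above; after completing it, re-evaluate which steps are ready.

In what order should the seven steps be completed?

B, E and G have no prerequisites; B is listed earlier, so B is first.
Now E, F and G have their prerequisites met. E is listed earlier, so E next.
Now D, F and G have their prerequisites met. D is listed earlier, so D next.
A, F and G are all available; A is listed earlier → A.
Now F and G have their prerequisites met. F is listed earlier, so F next.
Next only G has its prerequisites met → G.
C needed G, now all done → C.

B, E, D, A, F, G, C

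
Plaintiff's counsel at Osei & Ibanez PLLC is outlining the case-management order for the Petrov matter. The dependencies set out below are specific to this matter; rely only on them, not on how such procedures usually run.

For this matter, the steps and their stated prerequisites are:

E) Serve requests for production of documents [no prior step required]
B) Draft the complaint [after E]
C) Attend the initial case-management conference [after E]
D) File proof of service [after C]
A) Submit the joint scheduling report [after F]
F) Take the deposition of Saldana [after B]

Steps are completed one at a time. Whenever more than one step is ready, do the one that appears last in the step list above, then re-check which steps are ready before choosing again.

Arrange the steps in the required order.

E is the only step with nothing outstanding, so it goes first.
Now C and B have their prerequisites met. C is listed later, so C next.
D and B are both available; D is listed later → D.
Next only B has its prerequisites met → B.
F is the only step now ready → F.
That leaves A as the only ready step → A.

E C D B F A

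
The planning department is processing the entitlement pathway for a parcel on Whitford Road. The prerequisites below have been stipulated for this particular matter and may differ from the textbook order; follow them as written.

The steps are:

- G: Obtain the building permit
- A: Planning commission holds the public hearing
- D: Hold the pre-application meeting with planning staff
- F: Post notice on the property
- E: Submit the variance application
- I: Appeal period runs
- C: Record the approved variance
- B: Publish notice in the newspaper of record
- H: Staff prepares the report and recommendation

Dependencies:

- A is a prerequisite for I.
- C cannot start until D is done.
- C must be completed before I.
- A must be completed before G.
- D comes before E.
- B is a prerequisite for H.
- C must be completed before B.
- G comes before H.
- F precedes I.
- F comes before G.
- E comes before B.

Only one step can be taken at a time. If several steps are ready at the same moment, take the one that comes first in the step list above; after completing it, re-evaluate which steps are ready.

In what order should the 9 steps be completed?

A, D and F have no prerequisites; A is listed earlier, so A is first.
D and F are both available; D is listed earlier → D.
F, E and C are all available; F is listed earlier → F.
G now also ready, so the ready set is {G, E, C}; G is listed earlier → G.
Ready: E and C. E is listed earlier → E.
C needed D, now all done → C.
I and B are both available; I is listed earlier → I.
B needed E and C, now all done → B.
H needed G and B, now all done → H.

A D F G E C I B H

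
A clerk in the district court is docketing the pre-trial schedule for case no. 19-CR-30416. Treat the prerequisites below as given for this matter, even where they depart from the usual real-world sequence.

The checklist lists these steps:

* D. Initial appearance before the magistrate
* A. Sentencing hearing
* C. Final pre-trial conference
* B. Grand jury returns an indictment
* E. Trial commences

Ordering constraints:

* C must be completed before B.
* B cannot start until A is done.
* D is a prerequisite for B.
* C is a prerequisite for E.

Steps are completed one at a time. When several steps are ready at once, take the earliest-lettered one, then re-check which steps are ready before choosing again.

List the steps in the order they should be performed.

A C D B E

A, C and D have no prerequisites; A has the earlier label, so A is first.
Now C and D have their prerequisites met. C has the earlier label, so C next.
Now D and E have their prerequisites met. D has the earlier label, so D next.
B and E are both available; B has the earlier label → B.
That leaves E as the only ready step → E.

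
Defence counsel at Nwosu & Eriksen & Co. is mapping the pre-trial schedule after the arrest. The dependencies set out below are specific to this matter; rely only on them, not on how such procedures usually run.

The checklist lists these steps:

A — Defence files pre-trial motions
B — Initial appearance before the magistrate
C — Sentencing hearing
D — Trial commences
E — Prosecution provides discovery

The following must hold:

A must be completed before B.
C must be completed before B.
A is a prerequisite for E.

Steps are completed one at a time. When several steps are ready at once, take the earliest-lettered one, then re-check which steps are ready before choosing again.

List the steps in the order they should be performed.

Nothing is required for A, C and D. A has the earlier label → A first.
C, D and E are all available; C has the earlier label → C.
Now B, D and E have their prerequisites met. B has the earlier label, so B next.
Now D and E have their prerequisites met. D has the earlier label, so D next.
E is the only step now ready → E.

A, C, B, D, E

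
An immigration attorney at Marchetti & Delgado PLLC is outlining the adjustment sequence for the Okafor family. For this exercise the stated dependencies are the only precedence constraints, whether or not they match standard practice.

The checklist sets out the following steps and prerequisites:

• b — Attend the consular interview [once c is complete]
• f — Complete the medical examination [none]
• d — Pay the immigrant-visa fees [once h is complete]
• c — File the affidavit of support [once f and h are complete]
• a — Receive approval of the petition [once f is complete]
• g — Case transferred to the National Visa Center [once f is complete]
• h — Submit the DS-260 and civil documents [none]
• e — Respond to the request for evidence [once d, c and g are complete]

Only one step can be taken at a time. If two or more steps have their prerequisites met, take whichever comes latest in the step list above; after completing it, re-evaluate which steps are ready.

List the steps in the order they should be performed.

Nothing is required for h and f. h is listed later → h first.
d and f are both available; d is listed later → d.
f is the only step now ready → f.
g, a and c are all available; g is listed later → g.
a and c are both available; a is listed later → a.
c needed h and f, now all done → c.
Now e and b have their prerequisites met. e is listed later, so e next.
b needed c, now all done → b.

h → d → f → g → a → c → e → b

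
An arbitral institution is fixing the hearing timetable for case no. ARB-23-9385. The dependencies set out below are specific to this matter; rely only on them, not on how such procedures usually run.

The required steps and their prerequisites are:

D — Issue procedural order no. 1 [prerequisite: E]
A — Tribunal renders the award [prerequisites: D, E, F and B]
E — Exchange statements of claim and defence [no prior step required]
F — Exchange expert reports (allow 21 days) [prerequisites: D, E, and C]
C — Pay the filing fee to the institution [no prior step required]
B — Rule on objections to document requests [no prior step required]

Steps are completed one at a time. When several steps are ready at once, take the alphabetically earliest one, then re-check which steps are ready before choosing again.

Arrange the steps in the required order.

B, C, E, D, F, A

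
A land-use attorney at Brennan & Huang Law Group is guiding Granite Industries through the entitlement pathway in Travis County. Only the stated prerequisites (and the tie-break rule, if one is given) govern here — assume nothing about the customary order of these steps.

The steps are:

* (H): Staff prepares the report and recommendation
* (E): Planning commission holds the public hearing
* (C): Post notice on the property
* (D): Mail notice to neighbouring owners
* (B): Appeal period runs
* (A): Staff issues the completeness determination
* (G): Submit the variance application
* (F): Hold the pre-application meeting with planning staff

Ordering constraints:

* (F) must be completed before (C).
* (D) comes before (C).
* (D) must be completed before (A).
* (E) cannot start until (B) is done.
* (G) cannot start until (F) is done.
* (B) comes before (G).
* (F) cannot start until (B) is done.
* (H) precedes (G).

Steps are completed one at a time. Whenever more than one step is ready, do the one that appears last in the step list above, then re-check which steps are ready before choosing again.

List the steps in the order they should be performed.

(B), (F), (D), (A), (C), (E), (H), (G)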